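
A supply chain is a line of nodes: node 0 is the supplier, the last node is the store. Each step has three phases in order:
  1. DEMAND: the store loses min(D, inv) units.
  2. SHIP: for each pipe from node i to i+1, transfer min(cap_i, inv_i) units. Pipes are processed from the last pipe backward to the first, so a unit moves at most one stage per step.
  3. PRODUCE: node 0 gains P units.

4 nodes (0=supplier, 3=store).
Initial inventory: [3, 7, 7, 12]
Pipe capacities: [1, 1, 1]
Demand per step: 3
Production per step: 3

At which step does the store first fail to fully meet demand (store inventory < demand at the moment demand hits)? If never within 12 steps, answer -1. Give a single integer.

Step 1: demand=3,sold=3 ship[2->3]=1 ship[1->2]=1 ship[0->1]=1 prod=3 -> [5 7 7 10]
Step 2: demand=3,sold=3 ship[2->3]=1 ship[1->2]=1 ship[0->1]=1 prod=3 -> [7 7 7 8]
Step 3: demand=3,sold=3 ship[2->3]=1 ship[1->2]=1 ship[0->1]=1 prod=3 -> [9 7 7 6]
Step 4: demand=3,sold=3 ship[2->3]=1 ship[1->2]=1 ship[0->1]=1 prod=3 -> [11 7 7 4]
Step 5: demand=3,sold=3 ship[2->3]=1 ship[1->2]=1 ship[0->1]=1 prod=3 -> [13 7 7 2]
Step 6: demand=3,sold=2 ship[2->3]=1 ship[1->2]=1 ship[0->1]=1 prod=3 -> [15 7 7 1]
Step 7: demand=3,sold=1 ship[2->3]=1 ship[1->2]=1 ship[0->1]=1 prod=3 -> [17 7 7 1]
Step 8: demand=3,sold=1 ship[2->3]=1 ship[1->2]=1 ship[0->1]=1 prod=3 -> [19 7 7 1]
Step 9: demand=3,sold=1 ship[2->3]=1 ship[1->2]=1 ship[0->1]=1 prod=3 -> [21 7 7 1]
Step 10: demand=3,sold=1 ship[2->3]=1 ship[1->2]=1 ship[0->1]=1 prod=3 -> [23 7 7 1]
Step 11: demand=3,sold=1 ship[2->3]=1 ship[1->2]=1 ship[0->1]=1 prod=3 -> [25 7 7 1]
Step 12: demand=3,sold=1 ship[2->3]=1 ship[1->2]=1 ship[0->1]=1 prod=3 -> [27 7 7 1]
First stockout at step 6

6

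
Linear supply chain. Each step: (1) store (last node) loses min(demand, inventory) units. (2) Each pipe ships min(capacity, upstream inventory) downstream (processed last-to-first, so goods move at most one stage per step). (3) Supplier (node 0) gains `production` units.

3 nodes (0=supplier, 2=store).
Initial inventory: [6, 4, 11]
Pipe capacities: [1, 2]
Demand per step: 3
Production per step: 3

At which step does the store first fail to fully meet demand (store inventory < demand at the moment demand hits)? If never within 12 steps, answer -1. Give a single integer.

Step 1: demand=3,sold=3 ship[1->2]=2 ship[0->1]=1 prod=3 -> [8 3 10]
Step 2: demand=3,sold=3 ship[1->2]=2 ship[0->1]=1 prod=3 -> [10 2 9]
Step 3: demand=3,sold=3 ship[1->2]=2 ship[0->1]=1 prod=3 -> [12 1 8]
Step 4: demand=3,sold=3 ship[1->2]=1 ship[0->1]=1 prod=3 -> [14 1 6]
Step 5: demand=3,sold=3 ship[1->2]=1 ship[0->1]=1 prod=3 -> [16 1 4]
Step 6: demand=3,sold=3 ship[1->2]=1 ship[0->1]=1 prod=3 -> [18 1 2]
Step 7: demand=3,sold=2 ship[1->2]=1 ship[0->1]=1 prod=3 -> [20 1 1]
Step 8: demand=3,sold=1 ship[1->2]=1 ship[0->1]=1 prod=3 -> [22 1 1]
Step 9: demand=3,sold=1 ship[1->2]=1 ship[0->1]=1 prod=3 -> [24 1 1]
Step 10: demand=3,sold=1 ship[1->2]=1 ship[0->1]=1 prod=3 -> [26 1 1]
Step 11: demand=3,sold=1 ship[1->2]=1 ship[0->1]=1 prod=3 -> [28 1 1]
Step 12: demand=3,sold=1 ship[1->2]=1 ship[0->1]=1 prod=3 -> [30 1 1]
First stockout at step 7

7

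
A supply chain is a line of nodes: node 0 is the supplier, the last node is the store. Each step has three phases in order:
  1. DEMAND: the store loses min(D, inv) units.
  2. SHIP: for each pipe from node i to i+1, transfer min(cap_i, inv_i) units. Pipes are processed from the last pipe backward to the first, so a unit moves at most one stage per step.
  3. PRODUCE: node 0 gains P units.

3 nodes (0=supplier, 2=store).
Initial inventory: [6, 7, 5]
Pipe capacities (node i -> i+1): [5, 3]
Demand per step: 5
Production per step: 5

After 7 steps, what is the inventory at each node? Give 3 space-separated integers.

Step 1: demand=5,sold=5 ship[1->2]=3 ship[0->1]=5 prod=5 -> inv=[6 9 3]
Step 2: demand=5,sold=3 ship[1->2]=3 ship[0->1]=5 prod=5 -> inv=[6 11 3]
Step 3: demand=5,sold=3 ship[1->2]=3 ship[0->1]=5 prod=5 -> inv=[6 13 3]
Step 4: demand=5,sold=3 ship[1->2]=3 ship[0->1]=5 prod=5 -> inv=[6 15 3]
Step 5: demand=5,sold=3 ship[1->2]=3 ship[0->1]=5 prod=5 -> inv=[6 17 3]
Step 6: demand=5,sold=3 ship[1->2]=3 ship[0->1]=5 prod=5 -> inv=[6 19 3]
Step 7: demand=5,sold=3 ship[1->2]=3 ship[0->1]=5 prod=5 -> inv=[6 21 3]

6 21 3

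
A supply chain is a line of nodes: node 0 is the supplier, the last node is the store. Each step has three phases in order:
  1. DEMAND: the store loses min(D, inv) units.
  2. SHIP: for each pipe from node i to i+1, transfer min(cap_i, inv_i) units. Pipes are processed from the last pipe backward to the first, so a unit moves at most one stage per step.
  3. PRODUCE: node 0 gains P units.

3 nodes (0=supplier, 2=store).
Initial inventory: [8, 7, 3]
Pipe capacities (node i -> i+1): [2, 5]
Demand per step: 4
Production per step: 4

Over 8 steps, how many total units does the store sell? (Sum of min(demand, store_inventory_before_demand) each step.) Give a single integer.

Answer: 22

Derivation:
Step 1: sold=3 (running total=3) -> [10 4 5]
Step 2: sold=4 (running total=7) -> [12 2 5]
Step 3: sold=4 (running total=11) -> [14 2 3]
Step 4: sold=3 (running total=14) -> [16 2 2]
Step 5: sold=2 (running total=16) -> [18 2 2]
Step 6: sold=2 (running total=18) -> [20 2 2]
Step 7: sold=2 (running total=20) -> [22 2 2]
Step 8: sold=2 (running total=22) -> [24 2 2]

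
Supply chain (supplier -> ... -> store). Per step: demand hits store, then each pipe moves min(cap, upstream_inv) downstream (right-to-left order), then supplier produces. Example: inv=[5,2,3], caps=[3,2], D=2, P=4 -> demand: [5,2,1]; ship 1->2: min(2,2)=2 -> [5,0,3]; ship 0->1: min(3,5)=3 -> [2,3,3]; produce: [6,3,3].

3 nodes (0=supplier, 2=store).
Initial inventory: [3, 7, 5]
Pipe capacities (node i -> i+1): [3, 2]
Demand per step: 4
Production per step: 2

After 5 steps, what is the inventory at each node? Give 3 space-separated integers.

Step 1: demand=4,sold=4 ship[1->2]=2 ship[0->1]=3 prod=2 -> inv=[2 8 3]
Step 2: demand=4,sold=3 ship[1->2]=2 ship[0->1]=2 prod=2 -> inv=[2 8 2]
Step 3: demand=4,sold=2 ship[1->2]=2 ship[0->1]=2 prod=2 -> inv=[2 8 2]
Step 4: demand=4,sold=2 ship[1->2]=2 ship[0->1]=2 prod=2 -> inv=[2 8 2]
Step 5: demand=4,sold=2 ship[1->2]=2 ship[0->1]=2 prod=2 -> inv=[2 8 2]

2 8 2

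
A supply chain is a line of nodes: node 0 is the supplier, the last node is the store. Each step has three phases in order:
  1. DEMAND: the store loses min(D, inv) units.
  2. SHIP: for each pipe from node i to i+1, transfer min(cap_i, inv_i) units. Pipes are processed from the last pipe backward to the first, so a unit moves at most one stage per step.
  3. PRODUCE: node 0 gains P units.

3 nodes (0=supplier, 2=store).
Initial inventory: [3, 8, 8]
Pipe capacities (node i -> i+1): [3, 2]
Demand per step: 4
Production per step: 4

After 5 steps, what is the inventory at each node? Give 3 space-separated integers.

Step 1: demand=4,sold=4 ship[1->2]=2 ship[0->1]=3 prod=4 -> inv=[4 9 6]
Step 2: demand=4,sold=4 ship[1->2]=2 ship[0->1]=3 prod=4 -> inv=[5 10 4]
Step 3: demand=4,sold=4 ship[1->2]=2 ship[0->1]=3 prod=4 -> inv=[6 11 2]
Step 4: demand=4,sold=2 ship[1->2]=2 ship[0->1]=3 prod=4 -> inv=[7 12 2]
Step 5: demand=4,sold=2 ship[1->2]=2 ship[0->1]=3 prod=4 -> inv=[8 13 2]

8 13 2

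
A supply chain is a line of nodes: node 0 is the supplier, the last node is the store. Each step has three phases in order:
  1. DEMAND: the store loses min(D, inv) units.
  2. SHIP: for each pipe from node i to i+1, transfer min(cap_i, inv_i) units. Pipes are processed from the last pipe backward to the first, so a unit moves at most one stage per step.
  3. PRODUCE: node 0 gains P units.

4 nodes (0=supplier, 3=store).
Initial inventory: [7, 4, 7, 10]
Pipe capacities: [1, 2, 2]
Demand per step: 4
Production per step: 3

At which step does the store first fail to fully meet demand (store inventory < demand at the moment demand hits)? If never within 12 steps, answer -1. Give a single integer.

Step 1: demand=4,sold=4 ship[2->3]=2 ship[1->2]=2 ship[0->1]=1 prod=3 -> [9 3 7 8]
Step 2: demand=4,sold=4 ship[2->3]=2 ship[1->2]=2 ship[0->1]=1 prod=3 -> [11 2 7 6]
Step 3: demand=4,sold=4 ship[2->3]=2 ship[1->2]=2 ship[0->1]=1 prod=3 -> [13 1 7 4]
Step 4: demand=4,sold=4 ship[2->3]=2 ship[1->2]=1 ship[0->1]=1 prod=3 -> [15 1 6 2]
Step 5: demand=4,sold=2 ship[2->3]=2 ship[1->2]=1 ship[0->1]=1 prod=3 -> [17 1 5 2]
Step 6: demand=4,sold=2 ship[2->3]=2 ship[1->2]=1 ship[0->1]=1 prod=3 -> [19 1 4 2]
Step 7: demand=4,sold=2 ship[2->3]=2 ship[1->2]=1 ship[0->1]=1 prod=3 -> [21 1 3 2]
Step 8: demand=4,sold=2 ship[2->3]=2 ship[1->2]=1 ship[0->1]=1 prod=3 -> [23 1 2 2]
Step 9: demand=4,sold=2 ship[2->3]=2 ship[1->2]=1 ship[0->1]=1 prod=3 -> [25 1 1 2]
Step 10: demand=4,sold=2 ship[2->3]=1 ship[1->2]=1 ship[0->1]=1 prod=3 -> [27 1 1 1]
Step 11: demand=4,sold=1 ship[2->3]=1 ship[1->2]=1 ship[0->1]=1 prod=3 -> [29 1 1 1]
Step 12: demand=4,sold=1 ship[2->3]=1 ship[1->2]=1 ship[0->1]=1 prod=3 -> [31 1 1 1]
First stockout at step 5

5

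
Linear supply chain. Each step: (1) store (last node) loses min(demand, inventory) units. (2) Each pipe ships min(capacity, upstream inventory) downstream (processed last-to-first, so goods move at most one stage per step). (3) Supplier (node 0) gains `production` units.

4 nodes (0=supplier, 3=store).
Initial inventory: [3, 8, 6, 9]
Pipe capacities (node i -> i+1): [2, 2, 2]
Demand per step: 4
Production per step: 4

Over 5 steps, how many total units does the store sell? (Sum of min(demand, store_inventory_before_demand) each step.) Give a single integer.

Step 1: sold=4 (running total=4) -> [5 8 6 7]
Step 2: sold=4 (running total=8) -> [7 8 6 5]
Step 3: sold=4 (running total=12) -> [9 8 6 3]
Step 4: sold=3 (running total=15) -> [11 8 6 2]
Step 5: sold=2 (running total=17) -> [13 8 6 2]

Answer: 17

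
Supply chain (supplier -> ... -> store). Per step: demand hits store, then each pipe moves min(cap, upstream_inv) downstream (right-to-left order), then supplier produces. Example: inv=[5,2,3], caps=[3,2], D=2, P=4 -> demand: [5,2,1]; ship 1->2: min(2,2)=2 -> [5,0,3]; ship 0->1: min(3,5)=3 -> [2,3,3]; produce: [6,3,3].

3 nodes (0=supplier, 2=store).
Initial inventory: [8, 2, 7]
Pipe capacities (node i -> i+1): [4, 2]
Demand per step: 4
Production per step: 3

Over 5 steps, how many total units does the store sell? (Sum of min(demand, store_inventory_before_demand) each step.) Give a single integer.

Step 1: sold=4 (running total=4) -> [7 4 5]
Step 2: sold=4 (running total=8) -> [6 6 3]
Step 3: sold=3 (running total=11) -> [5 8 2]
Step 4: sold=2 (running total=13) -> [4 10 2]
Step 5: sold=2 (running total=15) -> [3 12 2]

Answer: 15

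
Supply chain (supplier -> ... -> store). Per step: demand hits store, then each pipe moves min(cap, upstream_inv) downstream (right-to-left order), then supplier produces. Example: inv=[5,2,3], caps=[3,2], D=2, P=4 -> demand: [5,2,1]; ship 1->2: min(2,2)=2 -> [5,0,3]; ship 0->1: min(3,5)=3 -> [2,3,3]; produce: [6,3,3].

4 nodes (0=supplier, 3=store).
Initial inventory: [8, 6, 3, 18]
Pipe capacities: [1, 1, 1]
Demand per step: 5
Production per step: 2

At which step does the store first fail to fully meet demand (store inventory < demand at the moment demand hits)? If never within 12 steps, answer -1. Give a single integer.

Step 1: demand=5,sold=5 ship[2->3]=1 ship[1->2]=1 ship[0->1]=1 prod=2 -> [9 6 3 14]
Step 2: demand=5,sold=5 ship[2->3]=1 ship[1->2]=1 ship[0->1]=1 prod=2 -> [10 6 3 10]
Step 3: demand=5,sold=5 ship[2->3]=1 ship[1->2]=1 ship[0->1]=1 prod=2 -> [11 6 3 6]
Step 4: demand=5,sold=5 ship[2->3]=1 ship[1->2]=1 ship[0->1]=1 prod=2 -> [12 6 3 2]
Step 5: demand=5,sold=2 ship[2->3]=1 ship[1->2]=1 ship[0->1]=1 prod=2 -> [13 6 3 1]
Step 6: demand=5,sold=1 ship[2->3]=1 ship[1->2]=1 ship[0->1]=1 prod=2 -> [14 6 3 1]
Step 7: demand=5,sold=1 ship[2->3]=1 ship[1->2]=1 ship[0->1]=1 prod=2 -> [15 6 3 1]
Step 8: demand=5,sold=1 ship[2->3]=1 ship[1->2]=1 ship[0->1]=1 prod=2 -> [16 6 3 1]
Step 9: demand=5,sold=1 ship[2->3]=1 ship[1->2]=1 ship[0->1]=1 prod=2 -> [17 6 3 1]
Step 10: demand=5,sold=1 ship[2->3]=1 ship[1->2]=1 ship[0->1]=1 prod=2 -> [18 6 3 1]
Step 11: demand=5,sold=1 ship[2->3]=1 ship[1->2]=1 ship[0->1]=1 prod=2 -> [19 6 3 1]
Step 12: demand=5,sold=1 ship[2->3]=1 ship[1->2]=1 ship[0->1]=1 prod=2 -> [20 6 3 1]
First stockout at step 5

5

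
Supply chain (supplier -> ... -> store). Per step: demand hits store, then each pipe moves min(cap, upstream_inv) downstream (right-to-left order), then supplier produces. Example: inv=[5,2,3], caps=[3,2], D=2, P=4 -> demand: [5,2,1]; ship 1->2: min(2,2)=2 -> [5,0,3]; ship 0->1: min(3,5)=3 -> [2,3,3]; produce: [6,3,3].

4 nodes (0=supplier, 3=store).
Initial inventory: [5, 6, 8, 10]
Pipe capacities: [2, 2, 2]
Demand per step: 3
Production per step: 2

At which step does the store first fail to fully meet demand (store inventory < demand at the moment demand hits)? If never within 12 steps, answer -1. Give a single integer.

Step 1: demand=3,sold=3 ship[2->3]=2 ship[1->2]=2 ship[0->1]=2 prod=2 -> [5 6 8 9]
Step 2: demand=3,sold=3 ship[2->3]=2 ship[1->2]=2 ship[0->1]=2 prod=2 -> [5 6 8 8]
Step 3: demand=3,sold=3 ship[2->3]=2 ship[1->2]=2 ship[0->1]=2 prod=2 -> [5 6 8 7]
Step 4: demand=3,sold=3 ship[2->3]=2 ship[1->2]=2 ship[0->1]=2 prod=2 -> [5 6 8 6]
Step 5: demand=3,sold=3 ship[2->3]=2 ship[1->2]=2 ship[0->1]=2 prod=2 -> [5 6 8 5]
Step 6: demand=3,sold=3 ship[2->3]=2 ship[1->2]=2 ship[0->1]=2 prod=2 -> [5 6 8 4]
Step 7: demand=3,sold=3 ship[2->3]=2 ship[1->2]=2 ship[0->1]=2 prod=2 -> [5 6 8 3]
Step 8: demand=3,sold=3 ship[2->3]=2 ship[1->2]=2 ship[0->1]=2 prod=2 -> [5 6 8 2]
Step 9: demand=3,sold=2 ship[2->3]=2 ship[1->2]=2 ship[0->1]=2 prod=2 -> [5 6 8 2]
Step 10: demand=3,sold=2 ship[2->3]=2 ship[1->2]=2 ship[0->1]=2 prod=2 -> [5 6 8 2]
Step 11: demand=3,sold=2 ship[2->3]=2 ship[1->2]=2 ship[0->1]=2 prod=2 -> [5 6 8 2]
Step 12: demand=3,sold=2 ship[2->3]=2 ship[1->2]=2 ship[0->1]=2 prod=2 -> [5 6 8 2]
First stockout at step 9

9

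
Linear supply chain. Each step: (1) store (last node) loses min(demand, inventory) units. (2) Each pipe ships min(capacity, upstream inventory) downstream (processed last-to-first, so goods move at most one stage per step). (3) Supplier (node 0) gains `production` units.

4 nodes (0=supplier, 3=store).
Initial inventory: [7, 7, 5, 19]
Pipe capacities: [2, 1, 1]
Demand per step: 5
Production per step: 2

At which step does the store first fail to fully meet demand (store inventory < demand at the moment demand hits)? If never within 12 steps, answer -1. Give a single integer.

Step 1: demand=5,sold=5 ship[2->3]=1 ship[1->2]=1 ship[0->1]=2 prod=2 -> [7 8 5 15]
Step 2: demand=5,sold=5 ship[2->3]=1 ship[1->2]=1 ship[0->1]=2 prod=2 -> [7 9 5 11]
Step 3: demand=5,sold=5 ship[2->3]=1 ship[1->2]=1 ship[0->1]=2 prod=2 -> [7 10 5 7]
Step 4: demand=5,sold=5 ship[2->3]=1 ship[1->2]=1 ship[0->1]=2 prod=2 -> [7 11 5 3]
Step 5: demand=5,sold=3 ship[2->3]=1 ship[1->2]=1 ship[0->1]=2 prod=2 -> [7 12 5 1]
Step 6: demand=5,sold=1 ship[2->3]=1 ship[1->2]=1 ship[0->1]=2 prod=2 -> [7 13 5 1]
Step 7: demand=5,sold=1 ship[2->3]=1 ship[1->2]=1 ship[0->1]=2 prod=2 -> [7 14 5 1]
Step 8: demand=5,sold=1 ship[2->3]=1 ship[1->2]=1 ship[0->1]=2 prod=2 -> [7 15 5 1]
Step 9: demand=5,sold=1 ship[2->3]=1 ship[1->2]=1 ship[0->1]=2 prod=2 -> [7 16 5 1]
Step 10: demand=5,sold=1 ship[2->3]=1 ship[1->2]=1 ship[0->1]=2 prod=2 -> [7 17 5 1]
Step 11: demand=5,sold=1 ship[2->3]=1 ship[1->2]=1 ship[0->1]=2 prod=2 -> [7 18 5 1]
Step 12: demand=5,sold=1 ship[2->3]=1 ship[1->2]=1 ship[0->1]=2 prod=2 -> [7 19 5 1]
First stockout at step 5

5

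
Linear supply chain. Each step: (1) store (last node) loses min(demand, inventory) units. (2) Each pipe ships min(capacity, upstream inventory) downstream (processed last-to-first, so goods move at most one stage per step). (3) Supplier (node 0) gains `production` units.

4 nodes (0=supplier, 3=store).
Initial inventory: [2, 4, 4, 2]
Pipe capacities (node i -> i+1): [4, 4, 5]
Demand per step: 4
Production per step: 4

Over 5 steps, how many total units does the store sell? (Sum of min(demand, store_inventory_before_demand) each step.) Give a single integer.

Step 1: sold=2 (running total=2) -> [4 2 4 4]
Step 2: sold=4 (running total=6) -> [4 4 2 4]
Step 3: sold=4 (running total=10) -> [4 4 4 2]
Step 4: sold=2 (running total=12) -> [4 4 4 4]
Step 5: sold=4 (running total=16) -> [4 4 4 4]

Answer: 16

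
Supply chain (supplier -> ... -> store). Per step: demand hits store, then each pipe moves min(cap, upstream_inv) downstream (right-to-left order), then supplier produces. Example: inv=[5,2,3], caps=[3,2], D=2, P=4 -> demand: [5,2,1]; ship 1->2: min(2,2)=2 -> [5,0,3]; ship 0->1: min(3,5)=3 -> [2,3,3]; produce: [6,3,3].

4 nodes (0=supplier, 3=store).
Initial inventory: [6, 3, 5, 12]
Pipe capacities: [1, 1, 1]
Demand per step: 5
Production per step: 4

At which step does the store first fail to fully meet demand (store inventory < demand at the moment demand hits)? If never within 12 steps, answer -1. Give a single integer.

Step 1: demand=5,sold=5 ship[2->3]=1 ship[1->2]=1 ship[0->1]=1 prod=4 -> [9 3 5 8]
Step 2: demand=5,sold=5 ship[2->3]=1 ship[1->2]=1 ship[0->1]=1 prod=4 -> [12 3 5 4]
Step 3: demand=5,sold=4 ship[2->3]=1 ship[1->2]=1 ship[0->1]=1 prod=4 -> [15 3 5 1]
Step 4: demand=5,sold=1 ship[2->3]=1 ship[1->2]=1 ship[0->1]=1 prod=4 -> [18 3 5 1]
Step 5: demand=5,sold=1 ship[2->3]=1 ship[1->2]=1 ship[0->1]=1 prod=4 -> [21 3 5 1]
Step 6: demand=5,sold=1 ship[2->3]=1 ship[1->2]=1 ship[0->1]=1 prod=4 -> [24 3 5 1]
Step 7: demand=5,sold=1 ship[2->3]=1 ship[1->2]=1 ship[0->1]=1 prod=4 -> [27 3 5 1]
Step 8: demand=5,sold=1 ship[2->3]=1 ship[1->2]=1 ship[0->1]=1 prod=4 -> [30 3 5 1]
Step 9: demand=5,sold=1 ship[2->3]=1 ship[1->2]=1 ship[0->1]=1 prod=4 -> [33 3 5 1]
Step 10: demand=5,sold=1 ship[2->3]=1 ship[1->2]=1 ship[0->1]=1 prod=4 -> [36 3 5 1]
Step 11: demand=5,sold=1 ship[2->3]=1 ship[1->2]=1 ship[0->1]=1 prod=4 -> [39 3 5 1]
Step 12: demand=5,sold=1 ship[2->3]=1 ship[1->2]=1 ship[0->1]=1 prod=4 -> [42 3 5 1]
First stockout at step 3

3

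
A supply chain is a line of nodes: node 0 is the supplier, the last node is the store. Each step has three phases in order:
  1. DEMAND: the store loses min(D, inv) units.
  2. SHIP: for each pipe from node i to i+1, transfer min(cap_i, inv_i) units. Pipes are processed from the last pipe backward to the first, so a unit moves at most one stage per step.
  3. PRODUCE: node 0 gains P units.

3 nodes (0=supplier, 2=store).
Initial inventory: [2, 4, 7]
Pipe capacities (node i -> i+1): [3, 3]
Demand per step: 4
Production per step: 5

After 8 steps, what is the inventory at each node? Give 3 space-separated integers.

Step 1: demand=4,sold=4 ship[1->2]=3 ship[0->1]=2 prod=5 -> inv=[5 3 6]
Step 2: demand=4,sold=4 ship[1->2]=3 ship[0->1]=3 prod=5 -> inv=[7 3 5]
Step 3: demand=4,sold=4 ship[1->2]=3 ship[0->1]=3 prod=5 -> inv=[9 3 4]
Step 4: demand=4,sold=4 ship[1->2]=3 ship[0->1]=3 prod=5 -> inv=[11 3 3]
Step 5: demand=4,sold=3 ship[1->2]=3 ship[0->1]=3 prod=5 -> inv=[13 3 3]
Step 6: demand=4,sold=3 ship[1->2]=3 ship[0->1]=3 prod=5 -> inv=[15 3 3]
Step 7: demand=4,sold=3 ship[1->2]=3 ship[0->1]=3 prod=5 -> inv=[17 3 3]
Step 8: demand=4,sold=3 ship[1->2]=3 ship[0->1]=3 prod=5 -> inv=[19 3 3]

19 3 3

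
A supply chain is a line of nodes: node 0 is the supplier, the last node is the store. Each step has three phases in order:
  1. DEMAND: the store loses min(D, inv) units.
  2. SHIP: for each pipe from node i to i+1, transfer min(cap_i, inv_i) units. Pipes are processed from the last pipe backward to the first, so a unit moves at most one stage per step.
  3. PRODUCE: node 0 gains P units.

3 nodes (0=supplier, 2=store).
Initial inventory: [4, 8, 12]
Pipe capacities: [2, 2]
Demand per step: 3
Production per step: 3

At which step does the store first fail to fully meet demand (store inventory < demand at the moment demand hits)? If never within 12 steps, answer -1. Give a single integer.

Step 1: demand=3,sold=3 ship[1->2]=2 ship[0->1]=2 prod=3 -> [5 8 11]
Step 2: demand=3,sold=3 ship[1->2]=2 ship[0->1]=2 prod=3 -> [6 8 10]
Step 3: demand=3,sold=3 ship[1->2]=2 ship[0->1]=2 prod=3 -> [7 8 9]
Step 4: demand=3,sold=3 ship[1->2]=2 ship[0->1]=2 prod=3 -> [8 8 8]
Step 5: demand=3,sold=3 ship[1->2]=2 ship[0->1]=2 prod=3 -> [9 8 7]
Step 6: demand=3,sold=3 ship[1->2]=2 ship[0->1]=2 prod=3 -> [10 8 6]
Step 7: demand=3,sold=3 ship[1->2]=2 ship[0->1]=2 prod=3 -> [11 8 5]
Step 8: demand=3,sold=3 ship[1->2]=2 ship[0->1]=2 prod=3 -> [12 8 4]
Step 9: demand=3,sold=3 ship[1->2]=2 ship[0->1]=2 prod=3 -> [13 8 3]
Step 10: demand=3,sold=3 ship[1->2]=2 ship[0->1]=2 prod=3 -> [14 8 2]
Step 11: demand=3,sold=2 ship[1->2]=2 ship[0->1]=2 prod=3 -> [15 8 2]
Step 12: demand=3,sold=2 ship[1->2]=2 ship[0->1]=2 prod=3 -> [16 8 2]
First stockout at step 11

11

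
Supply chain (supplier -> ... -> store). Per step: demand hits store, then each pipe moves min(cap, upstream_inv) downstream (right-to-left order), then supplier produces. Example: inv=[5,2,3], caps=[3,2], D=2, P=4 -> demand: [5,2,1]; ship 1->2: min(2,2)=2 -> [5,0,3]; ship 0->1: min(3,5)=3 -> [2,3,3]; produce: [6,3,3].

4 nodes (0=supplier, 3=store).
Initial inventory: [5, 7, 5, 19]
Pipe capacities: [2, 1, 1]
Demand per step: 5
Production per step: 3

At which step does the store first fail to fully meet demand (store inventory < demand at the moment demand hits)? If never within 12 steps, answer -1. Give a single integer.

Step 1: demand=5,sold=5 ship[2->3]=1 ship[1->2]=1 ship[0->1]=2 prod=3 -> [6 8 5 15]
Step 2: demand=5,sold=5 ship[2->3]=1 ship[1->2]=1 ship[0->1]=2 prod=3 -> [7 9 5 11]
Step 3: demand=5,sold=5 ship[2->3]=1 ship[1->2]=1 ship[0->1]=2 prod=3 -> [8 10 5 7]
Step 4: demand=5,sold=5 ship[2->3]=1 ship[1->2]=1 ship[0->1]=2 prod=3 -> [9 11 5 3]
Step 5: demand=5,sold=3 ship[2->3]=1 ship[1->2]=1 ship[0->1]=2 prod=3 -> [10 12 5 1]
Step 6: demand=5,sold=1 ship[2->3]=1 ship[1->2]=1 ship[0->1]=2 prod=3 -> [11 13 5 1]
Step 7: demand=5,sold=1 ship[2->3]=1 ship[1->2]=1 ship[0->1]=2 prod=3 -> [12 14 5 1]
Step 8: demand=5,sold=1 ship[2->3]=1 ship[1->2]=1 ship[0->1]=2 prod=3 -> [13 15 5 1]
Step 9: demand=5,sold=1 ship[2->3]=1 ship[1->2]=1 ship[0->1]=2 prod=3 -> [14 16 5 1]
Step 10: demand=5,sold=1 ship[2->3]=1 ship[1->2]=1 ship[0->1]=2 prod=3 -> [15 17 5 1]
Step 11: demand=5,sold=1 ship[2->3]=1 ship[1->2]=1 ship[0->1]=2 prod=3 -> [16 18 5 1]
Step 12: demand=5,sold=1 ship[2->3]=1 ship[1->2]=1 ship[0->1]=2 prod=3 -> [17 19 5 1]
First stockout at step 5

5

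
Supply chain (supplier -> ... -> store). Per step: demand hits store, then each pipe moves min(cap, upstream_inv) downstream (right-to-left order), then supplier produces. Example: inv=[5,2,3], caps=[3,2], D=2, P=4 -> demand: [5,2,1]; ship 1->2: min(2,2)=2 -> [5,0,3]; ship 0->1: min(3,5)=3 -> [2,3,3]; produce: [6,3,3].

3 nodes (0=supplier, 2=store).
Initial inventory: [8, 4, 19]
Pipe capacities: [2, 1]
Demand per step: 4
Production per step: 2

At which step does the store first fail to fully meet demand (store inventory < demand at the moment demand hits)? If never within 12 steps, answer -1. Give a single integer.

Step 1: demand=4,sold=4 ship[1->2]=1 ship[0->1]=2 prod=2 -> [8 5 16]
Step 2: demand=4,sold=4 ship[1->2]=1 ship[0->1]=2 prod=2 -> [8 6 13]
Step 3: demand=4,sold=4 ship[1->2]=1 ship[0->1]=2 prod=2 -> [8 7 10]
Step 4: demand=4,sold=4 ship[1->2]=1 ship[0->1]=2 prod=2 -> [8 8 7]
Step 5: demand=4,sold=4 ship[1->2]=1 ship[0->1]=2 prod=2 -> [8 9 4]
Step 6: demand=4,sold=4 ship[1->2]=1 ship[0->1]=2 prod=2 -> [8 10 1]
Step 7: demand=4,sold=1 ship[1->2]=1 ship[0->1]=2 prod=2 -> [8 11 1]
Step 8: demand=4,sold=1 ship[1->2]=1 ship[0->1]=2 prod=2 -> [8 12 1]
Step 9: demand=4,sold=1 ship[1->2]=1 ship[0->1]=2 prod=2 -> [8 13 1]
Step 10: demand=4,sold=1 ship[1->2]=1 ship[0->1]=2 prod=2 -> [8 14 1]
Step 11: demand=4,sold=1 ship[1->2]=1 ship[0->1]=2 prod=2 -> [8 15 1]
Step 12: demand=4,sold=1 ship[1->2]=1 ship[0->1]=2 prod=2 -> [8 16 1]
First stockout at step 7

7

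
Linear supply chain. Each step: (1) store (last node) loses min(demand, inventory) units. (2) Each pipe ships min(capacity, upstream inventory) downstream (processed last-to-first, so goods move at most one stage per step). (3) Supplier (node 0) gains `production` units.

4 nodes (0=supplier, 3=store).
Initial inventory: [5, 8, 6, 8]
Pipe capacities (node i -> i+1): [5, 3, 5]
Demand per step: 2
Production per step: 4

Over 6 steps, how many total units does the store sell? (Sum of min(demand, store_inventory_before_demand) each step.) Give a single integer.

Step 1: sold=2 (running total=2) -> [4 10 4 11]
Step 2: sold=2 (running total=4) -> [4 11 3 13]
Step 3: sold=2 (running total=6) -> [4 12 3 14]
Step 4: sold=2 (running total=8) -> [4 13 3 15]
Step 5: sold=2 (running total=10) -> [4 14 3 16]
Step 6: sold=2 (running total=12) -> [4 15 3 17]

Answer: 12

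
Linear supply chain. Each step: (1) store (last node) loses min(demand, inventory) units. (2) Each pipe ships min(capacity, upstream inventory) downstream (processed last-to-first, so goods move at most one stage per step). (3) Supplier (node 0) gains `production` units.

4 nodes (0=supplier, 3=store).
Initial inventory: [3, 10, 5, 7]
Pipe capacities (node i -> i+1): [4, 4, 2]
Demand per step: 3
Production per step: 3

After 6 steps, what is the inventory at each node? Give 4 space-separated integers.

Step 1: demand=3,sold=3 ship[2->3]=2 ship[1->2]=4 ship[0->1]=3 prod=3 -> inv=[3 9 7 6]
Step 2: demand=3,sold=3 ship[2->3]=2 ship[1->2]=4 ship[0->1]=3 prod=3 -> inv=[3 8 9 5]
Step 3: demand=3,sold=3 ship[2->3]=2 ship[1->2]=4 ship[0->1]=3 prod=3 -> inv=[3 7 11 4]
Step 4: demand=3,sold=3 ship[2->3]=2 ship[1->2]=4 ship[0->1]=3 prod=3 -> inv=[3 6 13 3]
Step 5: demand=3,sold=3 ship[2->3]=2 ship[1->2]=4 ship[0->1]=3 prod=3 -> inv=[3 5 15 2]
Step 6: demand=3,sold=2 ship[2->3]=2 ship[1->2]=4 ship[0->1]=3 prod=3 -> inv=[3 4 17 2]

3 4 17 2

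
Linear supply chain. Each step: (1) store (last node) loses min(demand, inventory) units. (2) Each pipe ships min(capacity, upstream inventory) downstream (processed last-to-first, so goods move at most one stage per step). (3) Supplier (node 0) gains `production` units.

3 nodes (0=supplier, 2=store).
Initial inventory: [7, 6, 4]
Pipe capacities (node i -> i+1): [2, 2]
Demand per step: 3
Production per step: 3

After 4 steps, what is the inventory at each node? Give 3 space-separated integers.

Step 1: demand=3,sold=3 ship[1->2]=2 ship[0->1]=2 prod=3 -> inv=[8 6 3]
Step 2: demand=3,sold=3 ship[1->2]=2 ship[0->1]=2 prod=3 -> inv=[9 6 2]
Step 3: demand=3,sold=2 ship[1->2]=2 ship[0->1]=2 prod=3 -> inv=[10 6 2]
Step 4: demand=3,sold=2 ship[1->2]=2 ship[0->1]=2 prod=3 -> inv=[11 6 2]

11 6 2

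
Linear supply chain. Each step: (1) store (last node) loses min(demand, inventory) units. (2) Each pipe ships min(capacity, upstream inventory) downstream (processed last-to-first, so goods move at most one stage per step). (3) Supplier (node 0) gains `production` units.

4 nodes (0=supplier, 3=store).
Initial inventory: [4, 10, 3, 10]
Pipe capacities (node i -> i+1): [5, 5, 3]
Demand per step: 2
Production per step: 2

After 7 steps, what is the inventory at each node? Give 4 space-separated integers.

Step 1: demand=2,sold=2 ship[2->3]=3 ship[1->2]=5 ship[0->1]=4 prod=2 -> inv=[2 9 5 11]
Step 2: demand=2,sold=2 ship[2->3]=3 ship[1->2]=5 ship[0->1]=2 prod=2 -> inv=[2 6 7 12]
Step 3: demand=2,sold=2 ship[2->3]=3 ship[1->2]=5 ship[0->1]=2 prod=2 -> inv=[2 3 9 13]
Step 4: demand=2,sold=2 ship[2->3]=3 ship[1->2]=3 ship[0->1]=2 prod=2 -> inv=[2 2 9 14]
Step 5: demand=2,sold=2 ship[2->3]=3 ship[1->2]=2 ship[0->1]=2 prod=2 -> inv=[2 2 8 15]
Step 6: demand=2,sold=2 ship[2->3]=3 ship[1->2]=2 ship[0->1]=2 prod=2 -> inv=[2 2 7 16]
Step 7: demand=2,sold=2 ship[2->3]=3 ship[1->2]=2 ship[0->1]=2 prod=2 -> inv=[2 2 6 17]

2 2 6 17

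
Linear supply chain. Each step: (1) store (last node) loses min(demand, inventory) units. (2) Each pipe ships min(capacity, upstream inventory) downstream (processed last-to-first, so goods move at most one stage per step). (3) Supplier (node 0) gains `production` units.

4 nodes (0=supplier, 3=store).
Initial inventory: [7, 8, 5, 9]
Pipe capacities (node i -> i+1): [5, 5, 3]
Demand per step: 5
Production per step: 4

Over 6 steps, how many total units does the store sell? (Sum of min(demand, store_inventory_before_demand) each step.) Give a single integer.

Step 1: sold=5 (running total=5) -> [6 8 7 7]
Step 2: sold=5 (running total=10) -> [5 8 9 5]
Step 3: sold=5 (running total=15) -> [4 8 11 3]
Step 4: sold=3 (running total=18) -> [4 7 13 3]
Step 5: sold=3 (running total=21) -> [4 6 15 3]
Step 6: sold=3 (running total=24) -> [4 5 17 3]

Answer: 24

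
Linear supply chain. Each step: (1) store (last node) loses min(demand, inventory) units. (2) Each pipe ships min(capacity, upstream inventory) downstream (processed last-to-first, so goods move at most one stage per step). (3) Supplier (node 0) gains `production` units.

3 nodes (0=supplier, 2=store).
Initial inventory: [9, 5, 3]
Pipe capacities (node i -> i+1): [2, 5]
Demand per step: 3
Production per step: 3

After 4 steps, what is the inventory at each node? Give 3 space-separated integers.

Step 1: demand=3,sold=3 ship[1->2]=5 ship[0->1]=2 prod=3 -> inv=[10 2 5]
Step 2: demand=3,sold=3 ship[1->2]=2 ship[0->1]=2 prod=3 -> inv=[11 2 4]
Step 3: demand=3,sold=3 ship[1->2]=2 ship[0->1]=2 prod=3 -> inv=[12 2 3]
Step 4: demand=3,sold=3 ship[1->2]=2 ship[0->1]=2 prod=3 -> inv=[13 2 2]

13 2 2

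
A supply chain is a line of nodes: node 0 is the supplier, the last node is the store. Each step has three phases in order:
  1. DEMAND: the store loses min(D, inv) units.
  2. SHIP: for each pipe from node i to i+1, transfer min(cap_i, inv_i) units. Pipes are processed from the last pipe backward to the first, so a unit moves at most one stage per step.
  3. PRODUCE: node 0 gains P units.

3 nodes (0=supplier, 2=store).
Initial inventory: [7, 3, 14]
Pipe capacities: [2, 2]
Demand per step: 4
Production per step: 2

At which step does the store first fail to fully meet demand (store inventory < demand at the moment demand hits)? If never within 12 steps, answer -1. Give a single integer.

Step 1: demand=4,sold=4 ship[1->2]=2 ship[0->1]=2 prod=2 -> [7 3 12]
Step 2: demand=4,sold=4 ship[1->2]=2 ship[0->1]=2 prod=2 -> [7 3 10]
Step 3: demand=4,sold=4 ship[1->2]=2 ship[0->1]=2 prod=2 -> [7 3 8]
Step 4: demand=4,sold=4 ship[1->2]=2 ship[0->1]=2 prod=2 -> [7 3 6]
Step 5: demand=4,sold=4 ship[1->2]=2 ship[0->1]=2 prod=2 -> [7 3 4]
Step 6: demand=4,sold=4 ship[1->2]=2 ship[0->1]=2 prod=2 -> [7 3 2]
Step 7: demand=4,sold=2 ship[1->2]=2 ship[0->1]=2 prod=2 -> [7 3 2]
Step 8: demand=4,sold=2 ship[1->2]=2 ship[0->1]=2 prod=2 -> [7 3 2]
Step 9: demand=4,sold=2 ship[1->2]=2 ship[0->1]=2 prod=2 -> [7 3 2]
Step 10: demand=4,sold=2 ship[1->2]=2 ship[0->1]=2 prod=2 -> [7 3 2]
Step 11: demand=4,sold=2 ship[1->2]=2 ship[0->1]=2 prod=2 -> [7 3 2]
Step 12: demand=4,sold=2 ship[1->2]=2 ship[0->1]=2 prod=2 -> [7 3 2]
First stockout at step 7

7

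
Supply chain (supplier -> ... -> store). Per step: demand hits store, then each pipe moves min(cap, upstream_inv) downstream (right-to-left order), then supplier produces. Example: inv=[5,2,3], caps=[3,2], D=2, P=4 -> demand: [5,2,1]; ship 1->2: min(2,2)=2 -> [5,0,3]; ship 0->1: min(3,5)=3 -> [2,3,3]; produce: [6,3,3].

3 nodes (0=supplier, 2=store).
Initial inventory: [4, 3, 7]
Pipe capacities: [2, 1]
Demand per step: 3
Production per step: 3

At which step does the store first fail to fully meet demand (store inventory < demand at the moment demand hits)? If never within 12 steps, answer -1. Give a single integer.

Step 1: demand=3,sold=3 ship[1->2]=1 ship[0->1]=2 prod=3 -> [5 4 5]
Step 2: demand=3,sold=3 ship[1->2]=1 ship[0->1]=2 prod=3 -> [6 5 3]
Step 3: demand=3,sold=3 ship[1->2]=1 ship[0->1]=2 prod=3 -> [7 6 1]
Step 4: demand=3,sold=1 ship[1->2]=1 ship[0->1]=2 prod=3 -> [8 7 1]
Step 5: demand=3,sold=1 ship[1->2]=1 ship[0->1]=2 prod=3 -> [9 8 1]
Step 6: demand=3,sold=1 ship[1->2]=1 ship[0->1]=2 prod=3 -> [10 9 1]
Step 7: demand=3,sold=1 ship[1->2]=1 ship[0->1]=2 prod=3 -> [11 10 1]
Step 8: demand=3,sold=1 ship[1->2]=1 ship[0->1]=2 prod=3 -> [12 11 1]
Step 9: demand=3,sold=1 ship[1->2]=1 ship[0->1]=2 prod=3 -> [13 12 1]
Step 10: demand=3,sold=1 ship[1->2]=1 ship[0->1]=2 prod=3 -> [14 13 1]
Step 11: demand=3,sold=1 ship[1->2]=1 ship[0->1]=2 prod=3 -> [15 14 1]
Step 12: demand=3,sold=1 ship[1->2]=1 ship[0->1]=2 prod=3 -> [16 15 1]
First stockout at step 4

4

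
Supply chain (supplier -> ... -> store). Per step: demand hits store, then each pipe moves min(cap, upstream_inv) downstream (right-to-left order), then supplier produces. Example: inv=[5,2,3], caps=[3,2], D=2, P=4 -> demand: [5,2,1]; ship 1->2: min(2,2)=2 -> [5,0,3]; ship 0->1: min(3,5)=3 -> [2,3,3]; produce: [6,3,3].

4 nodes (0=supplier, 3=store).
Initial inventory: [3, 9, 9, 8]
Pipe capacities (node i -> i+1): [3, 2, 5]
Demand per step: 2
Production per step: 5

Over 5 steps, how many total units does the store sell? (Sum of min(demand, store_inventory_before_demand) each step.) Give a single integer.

Answer: 10

Derivation:
Step 1: sold=2 (running total=2) -> [5 10 6 11]
Step 2: sold=2 (running total=4) -> [7 11 3 14]
Step 3: sold=2 (running total=6) -> [9 12 2 15]
Step 4: sold=2 (running total=8) -> [11 13 2 15]
Step 5: sold=2 (running total=10) -> [13 14 2 15]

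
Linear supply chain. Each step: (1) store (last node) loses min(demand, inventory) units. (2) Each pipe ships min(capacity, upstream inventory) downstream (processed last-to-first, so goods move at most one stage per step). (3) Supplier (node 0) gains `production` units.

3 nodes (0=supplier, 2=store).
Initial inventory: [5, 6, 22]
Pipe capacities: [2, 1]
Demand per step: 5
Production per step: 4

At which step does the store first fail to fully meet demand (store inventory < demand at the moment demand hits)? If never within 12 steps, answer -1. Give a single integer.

Step 1: demand=5,sold=5 ship[1->2]=1 ship[0->1]=2 prod=4 -> [7 7 18]
Step 2: demand=5,sold=5 ship[1->2]=1 ship[0->1]=2 prod=4 -> [9 8 14]
Step 3: demand=5,sold=5 ship[1->2]=1 ship[0->1]=2 prod=4 -> [11 9 10]
Step 4: demand=5,sold=5 ship[1->2]=1 ship[0->1]=2 prod=4 -> [13 10 6]
Step 5: demand=5,sold=5 ship[1->2]=1 ship[0->1]=2 prod=4 -> [15 11 2]
Step 6: demand=5,sold=2 ship[1->2]=1 ship[0->1]=2 prod=4 -> [17 12 1]
Step 7: demand=5,sold=1 ship[1->2]=1 ship[0->1]=2 prod=4 -> [19 13 1]
Step 8: demand=5,sold=1 ship[1->2]=1 ship[0->1]=2 prod=4 -> [21 14 1]
Step 9: demand=5,sold=1 ship[1->2]=1 ship[0->1]=2 prod=4 -> [23 15 1]
Step 10: demand=5,sold=1 ship[1->2]=1 ship[0->1]=2 prod=4 -> [25 16 1]
Step 11: demand=5,sold=1 ship[1->2]=1 ship[0->1]=2 prod=4 -> [27 17 1]
Step 12: demand=5,sold=1 ship[1->2]=1 ship[0->1]=2 prod=4 -> [29 18 1]
First stockout at step 6

6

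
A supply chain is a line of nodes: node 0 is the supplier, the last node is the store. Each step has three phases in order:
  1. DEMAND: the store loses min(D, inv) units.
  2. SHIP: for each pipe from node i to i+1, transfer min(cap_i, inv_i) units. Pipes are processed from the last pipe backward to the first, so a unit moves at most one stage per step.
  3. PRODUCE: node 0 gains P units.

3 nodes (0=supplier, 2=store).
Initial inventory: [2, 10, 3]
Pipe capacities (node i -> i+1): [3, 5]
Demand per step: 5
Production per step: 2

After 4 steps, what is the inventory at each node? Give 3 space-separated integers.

Step 1: demand=5,sold=3 ship[1->2]=5 ship[0->1]=2 prod=2 -> inv=[2 7 5]
Step 2: demand=5,sold=5 ship[1->2]=5 ship[0->1]=2 prod=2 -> inv=[2 4 5]
Step 3: demand=5,sold=5 ship[1->2]=4 ship[0->1]=2 prod=2 -> inv=[2 2 4]
Step 4: demand=5,sold=4 ship[1->2]=2 ship[0->1]=2 prod=2 -> inv=[2 2 2]

2 2 2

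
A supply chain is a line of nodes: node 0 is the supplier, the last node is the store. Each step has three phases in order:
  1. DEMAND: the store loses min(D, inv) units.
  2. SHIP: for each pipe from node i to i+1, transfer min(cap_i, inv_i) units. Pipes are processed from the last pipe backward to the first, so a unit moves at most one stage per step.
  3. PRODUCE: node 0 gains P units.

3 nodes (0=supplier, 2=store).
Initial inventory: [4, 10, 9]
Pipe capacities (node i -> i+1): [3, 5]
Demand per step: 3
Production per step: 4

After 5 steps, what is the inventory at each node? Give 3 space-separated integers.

Step 1: demand=3,sold=3 ship[1->2]=5 ship[0->1]=3 prod=4 -> inv=[5 8 11]
Step 2: demand=3,sold=3 ship[1->2]=5 ship[0->1]=3 prod=4 -> inv=[6 6 13]
Step 3: demand=3,sold=3 ship[1->2]=5 ship[0->1]=3 prod=4 -> inv=[7 4 15]
Step 4: demand=3,sold=3 ship[1->2]=4 ship[0->1]=3 prod=4 -> inv=[8 3 16]
Step 5: demand=3,sold=3 ship[1->2]=3 ship[0->1]=3 prod=4 -> inv=[9 3 16]

9 3 16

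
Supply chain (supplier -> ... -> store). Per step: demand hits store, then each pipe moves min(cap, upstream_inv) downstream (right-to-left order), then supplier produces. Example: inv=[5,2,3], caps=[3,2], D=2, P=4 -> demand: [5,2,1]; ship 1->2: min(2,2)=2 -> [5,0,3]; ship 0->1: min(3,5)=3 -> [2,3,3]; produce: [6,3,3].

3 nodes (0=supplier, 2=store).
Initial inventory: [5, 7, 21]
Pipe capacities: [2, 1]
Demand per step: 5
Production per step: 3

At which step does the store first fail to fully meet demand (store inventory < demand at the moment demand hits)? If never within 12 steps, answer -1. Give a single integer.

Step 1: demand=5,sold=5 ship[1->2]=1 ship[0->1]=2 prod=3 -> [6 8 17]
Step 2: demand=5,sold=5 ship[1->2]=1 ship[0->1]=2 prod=3 -> [7 9 13]
Step 3: demand=5,sold=5 ship[1->2]=1 ship[0->1]=2 prod=3 -> [8 10 9]
Step 4: demand=5,sold=5 ship[1->2]=1 ship[0->1]=2 prod=3 -> [9 11 5]
Step 5: demand=5,sold=5 ship[1->2]=1 ship[0->1]=2 prod=3 -> [10 12 1]
Step 6: demand=5,sold=1 ship[1->2]=1 ship[0->1]=2 prod=3 -> [11 13 1]
Step 7: demand=5,sold=1 ship[1->2]=1 ship[0->1]=2 prod=3 -> [12 14 1]
Step 8: demand=5,sold=1 ship[1->2]=1 ship[0->1]=2 prod=3 -> [13 15 1]
Step 9: demand=5,sold=1 ship[1->2]=1 ship[0->1]=2 prod=3 -> [14 16 1]
Step 10: demand=5,sold=1 ship[1->2]=1 ship[0->1]=2 prod=3 -> [15 17 1]
Step 11: demand=5,sold=1 ship[1->2]=1 ship[0->1]=2 prod=3 -> [16 18 1]
Step 12: demand=5,sold=1 ship[1->2]=1 ship[0->1]=2 prod=3 -> [17 19 1]
First stockout at step 6

6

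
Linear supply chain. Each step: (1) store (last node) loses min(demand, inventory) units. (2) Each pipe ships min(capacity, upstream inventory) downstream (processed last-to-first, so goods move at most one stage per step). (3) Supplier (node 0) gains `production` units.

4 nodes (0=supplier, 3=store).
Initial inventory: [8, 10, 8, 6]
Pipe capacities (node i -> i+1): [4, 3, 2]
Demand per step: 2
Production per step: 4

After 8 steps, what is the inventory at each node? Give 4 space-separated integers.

Step 1: demand=2,sold=2 ship[2->3]=2 ship[1->2]=3 ship[0->1]=4 prod=4 -> inv=[8 11 9 6]
Step 2: demand=2,sold=2 ship[2->3]=2 ship[1->2]=3 ship[0->1]=4 prod=4 -> inv=[8 12 10 6]
Step 3: demand=2,sold=2 ship[2->3]=2 ship[1->2]=3 ship[0->1]=4 prod=4 -> inv=[8 13 11 6]
Step 4: demand=2,sold=2 ship[2->3]=2 ship[1->2]=3 ship[0->1]=4 prod=4 -> inv=[8 14 12 6]
Step 5: demand=2,sold=2 ship[2->3]=2 ship[1->2]=3 ship[0->1]=4 prod=4 -> inv=[8 15 13 6]
Step 6: demand=2,sold=2 ship[2->3]=2 ship[1->2]=3 ship[0->1]=4 prod=4 -> inv=[8 16 14 6]
Step 7: demand=2,sold=2 ship[2->3]=2 ship[1->2]=3 ship[0->1]=4 prod=4 -> inv=[8 17 15 6]
Step 8: demand=2,sold=2 ship[2->3]=2 ship[1->2]=3 ship[0->1]=4 prod=4 -> inv=[8 18 16 6]

8 18 16 6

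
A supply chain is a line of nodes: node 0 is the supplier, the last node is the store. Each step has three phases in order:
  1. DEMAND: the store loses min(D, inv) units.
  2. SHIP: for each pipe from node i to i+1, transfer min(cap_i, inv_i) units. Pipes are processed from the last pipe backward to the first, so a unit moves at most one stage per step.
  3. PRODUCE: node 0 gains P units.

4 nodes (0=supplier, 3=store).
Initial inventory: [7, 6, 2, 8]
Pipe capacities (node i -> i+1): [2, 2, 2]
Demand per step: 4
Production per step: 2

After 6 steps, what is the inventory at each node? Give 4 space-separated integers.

Step 1: demand=4,sold=4 ship[2->3]=2 ship[1->2]=2 ship[0->1]=2 prod=2 -> inv=[7 6 2 6]
Step 2: demand=4,sold=4 ship[2->3]=2 ship[1->2]=2 ship[0->1]=2 prod=2 -> inv=[7 6 2 4]
Step 3: demand=4,sold=4 ship[2->3]=2 ship[1->2]=2 ship[0->1]=2 prod=2 -> inv=[7 6 2 2]
Step 4: demand=4,sold=2 ship[2->3]=2 ship[1->2]=2 ship[0->1]=2 prod=2 -> inv=[7 6 2 2]
Step 5: demand=4,sold=2 ship[2->3]=2 ship[1->2]=2 ship[0->1]=2 prod=2 -> inv=[7 6 2 2]
Step 6: demand=4,sold=2 ship[2->3]=2 ship[1->2]=2 ship[0->1]=2 prod=2 -> inv=[7 6 2 2]

7 6 2 2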